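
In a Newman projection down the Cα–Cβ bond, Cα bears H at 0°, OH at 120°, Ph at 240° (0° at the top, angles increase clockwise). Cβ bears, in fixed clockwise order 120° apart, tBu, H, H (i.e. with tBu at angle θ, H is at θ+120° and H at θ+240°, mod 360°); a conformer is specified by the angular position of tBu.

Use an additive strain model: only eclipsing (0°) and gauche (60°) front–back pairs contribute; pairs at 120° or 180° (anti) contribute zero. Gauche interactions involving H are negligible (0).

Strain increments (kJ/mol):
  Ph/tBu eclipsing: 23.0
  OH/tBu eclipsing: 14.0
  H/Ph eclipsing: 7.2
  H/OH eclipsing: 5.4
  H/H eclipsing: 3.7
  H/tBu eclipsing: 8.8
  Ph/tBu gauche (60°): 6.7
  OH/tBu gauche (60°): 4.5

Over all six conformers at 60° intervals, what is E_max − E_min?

27.6 kJ/mol

tBu at 0° is eclipsed. H at 0° is eclipsed with tBu at 0° (8.8); OH at 120° is eclipsed with H at 120° (5.4); Ph at 240° is eclipsed with H at 240° (7.2). Total 21.4 kJ/mol.
tBu at 60° is staggered. OH at 120° is gauche with tBu at 60° (4.5). Total 4.5 kJ/mol.
tBu at 120° is eclipsed. H at 0° is eclipsed with H at 0° (3.7); OH at 120° is eclipsed with tBu at 120° (14.0); Ph at 240° is eclipsed with H at 240° (7.2). Total 24.9 kJ/mol.
tBu at 180° is staggered. OH at 120° is gauche with tBu at 180° (4.5); Ph at 240° is gauche with tBu at 180° (6.7). Total 11.2 kJ/mol.
tBu at 240° is eclipsed. H at 0° is eclipsed with H at 0° (3.7); OH at 120° is eclipsed with H at 120° (5.4); Ph at 240° is eclipsed with tBu at 240° (23.0). Total 32.1 kJ/mol.
tBu at 300° is staggered. Ph at 240° is gauche with tBu at 300° (6.7). Total 6.7 kJ/mol.
Max at 240° (32.1 kJ/mol), min at 60° (4.5 kJ/mol); barrier = 27.6 kJ/mol.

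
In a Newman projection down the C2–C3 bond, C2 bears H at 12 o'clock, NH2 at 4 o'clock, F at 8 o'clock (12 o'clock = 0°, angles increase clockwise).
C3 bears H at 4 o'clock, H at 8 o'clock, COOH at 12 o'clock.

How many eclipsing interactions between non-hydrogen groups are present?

0

Every eclipsing pair involves H, so the count is 0.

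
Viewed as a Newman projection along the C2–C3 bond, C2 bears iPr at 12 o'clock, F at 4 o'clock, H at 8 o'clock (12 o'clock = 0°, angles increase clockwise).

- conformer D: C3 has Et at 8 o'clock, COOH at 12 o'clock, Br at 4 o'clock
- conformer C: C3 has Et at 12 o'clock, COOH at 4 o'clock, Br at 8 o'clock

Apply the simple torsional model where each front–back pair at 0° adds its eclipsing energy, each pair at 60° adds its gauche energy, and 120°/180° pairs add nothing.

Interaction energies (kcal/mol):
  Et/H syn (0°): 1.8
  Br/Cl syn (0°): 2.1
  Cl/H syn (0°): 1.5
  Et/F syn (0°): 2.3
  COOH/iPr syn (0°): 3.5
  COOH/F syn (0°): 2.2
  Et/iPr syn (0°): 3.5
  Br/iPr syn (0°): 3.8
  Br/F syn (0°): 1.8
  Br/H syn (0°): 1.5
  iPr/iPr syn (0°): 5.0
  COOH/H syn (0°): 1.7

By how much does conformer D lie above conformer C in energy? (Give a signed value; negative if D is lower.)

D (eclipsed): iPr(0°)/COOH(0°) eclipsed 3.5; F(120°)/Br(120°) eclipsed 1.8; H(240°)/Et(240°) eclipsed 1.8 → 7.1 kcal/mol.
C (eclipsed): iPr(0°)/Et(0°) eclipsed 3.5; F(120°)/COOH(120°) eclipsed 2.2; H(240°)/Br(240°) eclipsed 1.5 → 7.2 kcal/mol.
E(D) − E(C) = 7.1 − 7.2 = -0.1 kcal/mol.

-0.1 kcal/mol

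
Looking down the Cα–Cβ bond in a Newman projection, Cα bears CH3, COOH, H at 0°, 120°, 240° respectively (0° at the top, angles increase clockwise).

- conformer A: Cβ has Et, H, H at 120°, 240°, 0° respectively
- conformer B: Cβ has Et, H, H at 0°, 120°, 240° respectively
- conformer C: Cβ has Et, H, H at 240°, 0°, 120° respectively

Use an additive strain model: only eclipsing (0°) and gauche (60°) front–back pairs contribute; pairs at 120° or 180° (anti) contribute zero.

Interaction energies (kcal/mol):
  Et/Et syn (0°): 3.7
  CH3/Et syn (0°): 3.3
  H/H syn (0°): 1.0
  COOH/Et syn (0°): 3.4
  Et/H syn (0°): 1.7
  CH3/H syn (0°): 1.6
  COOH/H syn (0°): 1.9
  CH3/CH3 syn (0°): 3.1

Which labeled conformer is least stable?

A is eclipsed. CH3 at 0° is eclipsed with H at 0° (1.6); COOH at 120° is eclipsed with Et at 120° (3.4); H at 240° is eclipsed with H at 240° (1.0). Total 6.0 kcal/mol.
B is eclipsed. CH3 at 0° is eclipsed with Et at 0° (3.3); COOH at 120° is eclipsed with H at 120° (1.9); H at 240° is eclipsed with H at 240° (1.0). Total 6.2 kcal/mol.
C is eclipsed. CH3 at 0° is eclipsed with H at 0° (1.6); COOH at 120° is eclipsed with H at 120° (1.9); H at 240° is eclipsed with Et at 240° (1.7). Total 5.2 kcal/mol.
B has the highest total (6.2 kcal/mol).

B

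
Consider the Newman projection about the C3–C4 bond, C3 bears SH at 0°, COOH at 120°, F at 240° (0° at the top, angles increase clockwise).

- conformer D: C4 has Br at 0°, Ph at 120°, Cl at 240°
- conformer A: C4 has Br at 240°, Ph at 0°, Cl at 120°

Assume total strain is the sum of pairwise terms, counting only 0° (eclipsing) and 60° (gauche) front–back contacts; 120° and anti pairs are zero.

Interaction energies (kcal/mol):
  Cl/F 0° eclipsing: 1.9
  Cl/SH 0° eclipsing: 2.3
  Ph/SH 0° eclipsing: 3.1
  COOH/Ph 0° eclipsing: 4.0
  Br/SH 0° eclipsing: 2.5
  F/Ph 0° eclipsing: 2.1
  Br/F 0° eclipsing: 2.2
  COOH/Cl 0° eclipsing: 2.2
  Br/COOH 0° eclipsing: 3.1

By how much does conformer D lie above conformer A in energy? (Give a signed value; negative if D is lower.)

D is eclipsed. SH at 0° is eclipsed with Br at 0° (2.5); COOH at 120° is eclipsed with Ph at 120° (4.0); F at 240° is eclipsed with Cl at 240° (1.9). Total 8.4 kcal/mol.
A is eclipsed. SH at 0° is eclipsed with Ph at 0° (3.1); COOH at 120° is eclipsed with Cl at 120° (2.2); F at 240° is eclipsed with Br at 240° (2.2). Total 7.5 kcal/mol.
E(D) − E(A) = 8.4 − 7.5 = +0.9 kcal/mol.

+0.9 kcal/mol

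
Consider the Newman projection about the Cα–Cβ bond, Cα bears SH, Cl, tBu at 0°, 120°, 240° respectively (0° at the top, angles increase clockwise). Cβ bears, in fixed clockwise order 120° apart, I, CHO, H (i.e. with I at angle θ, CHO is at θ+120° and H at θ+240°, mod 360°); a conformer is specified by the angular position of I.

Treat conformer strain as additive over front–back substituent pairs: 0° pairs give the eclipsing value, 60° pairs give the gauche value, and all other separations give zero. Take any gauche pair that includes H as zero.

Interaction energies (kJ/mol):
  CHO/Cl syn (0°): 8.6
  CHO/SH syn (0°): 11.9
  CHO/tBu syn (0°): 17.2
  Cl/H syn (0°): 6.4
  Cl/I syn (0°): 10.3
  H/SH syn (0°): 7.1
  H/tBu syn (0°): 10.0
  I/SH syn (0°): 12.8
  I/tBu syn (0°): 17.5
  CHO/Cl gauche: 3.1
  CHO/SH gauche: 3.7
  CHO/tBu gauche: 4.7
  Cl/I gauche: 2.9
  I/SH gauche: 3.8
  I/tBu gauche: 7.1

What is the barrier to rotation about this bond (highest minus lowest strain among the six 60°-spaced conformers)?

I at 0° (eclipsed): SH(0°)/I(0°) eclipsed 12.8; Cl(120°)/CHO(120°) eclipsed 8.6; tBu(240°)/H(240°) eclipsed 10.0 → 31.4 kJ/mol.
I at 60° (staggered): SH(0°)/I(60°) gauche 3.8; Cl(120°)/I(60°) gauche 2.9; Cl(120°)/CHO(180°) gauche 3.1; tBu(240°)/CHO(180°) gauche 4.7 → 14.5 kJ/mol.
I at 120° (eclipsed): SH(0°)/H(0°) eclipsed 7.1; Cl(120°)/I(120°) eclipsed 10.3; tBu(240°)/CHO(240°) eclipsed 17.2 → 34.6 kJ/mol.
I at 180° (staggered): SH(0°)/CHO(300°) gauche 3.7; Cl(120°)/I(180°) gauche 2.9; tBu(240°)/I(180°) gauche 7.1; tBu(240°)/CHO(300°) gauche 4.7 → 18.4 kJ/mol.
I at 240° (eclipsed): SH(0°)/CHO(0°) eclipsed 11.9; Cl(120°)/H(120°) eclipsed 6.4; tBu(240°)/I(240°) eclipsed 17.5 → 35.8 kJ/mol.
I at 300° (staggered): SH(0°)/I(300°) gauche 3.8; SH(0°)/CHO(60°) gauche 3.7; Cl(120°)/CHO(60°) gauche 3.1; tBu(240°)/I(300°) gauche 7.1 → 17.7 kJ/mol.
Max at 240° (35.8 kJ/mol), min at 60° (14.5 kJ/mol); barrier = 21.3 kJ/mol.

21.3 kJ/mol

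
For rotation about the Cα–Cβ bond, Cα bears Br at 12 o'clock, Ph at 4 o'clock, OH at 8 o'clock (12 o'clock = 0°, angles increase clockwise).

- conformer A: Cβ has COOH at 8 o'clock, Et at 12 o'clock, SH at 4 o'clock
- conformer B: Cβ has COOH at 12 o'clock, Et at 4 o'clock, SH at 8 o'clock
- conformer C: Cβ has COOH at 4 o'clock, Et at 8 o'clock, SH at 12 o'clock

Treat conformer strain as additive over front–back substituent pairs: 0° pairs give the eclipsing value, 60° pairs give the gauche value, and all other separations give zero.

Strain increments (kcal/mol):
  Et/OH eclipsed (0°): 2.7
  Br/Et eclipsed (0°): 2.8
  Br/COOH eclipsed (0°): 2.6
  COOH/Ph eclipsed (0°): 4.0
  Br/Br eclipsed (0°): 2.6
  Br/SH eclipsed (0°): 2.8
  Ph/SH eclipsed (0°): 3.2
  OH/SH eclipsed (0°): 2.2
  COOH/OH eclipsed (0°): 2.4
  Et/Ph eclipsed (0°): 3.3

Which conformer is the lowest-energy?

B

A (eclipsed): Br(0°)/Et(0°) eclipsed 2.8; Ph(120°)/SH(120°) eclipsed 3.2; OH(240°)/COOH(240°) eclipsed 2.4 → 8.4 kcal/mol.
B (eclipsed): Br(0°)/COOH(0°) eclipsed 2.6; Ph(120°)/Et(120°) eclipsed 3.3; OH(240°)/SH(240°) eclipsed 2.2 → 8.1 kcal/mol.
C (eclipsed): Br(0°)/SH(0°) eclipsed 2.8; Ph(120°)/COOH(120°) eclipsed 4.0; OH(240°)/Et(240°) eclipsed 2.7 → 9.5 kcal/mol.
B has the lowest total (8.1 kcal/mol).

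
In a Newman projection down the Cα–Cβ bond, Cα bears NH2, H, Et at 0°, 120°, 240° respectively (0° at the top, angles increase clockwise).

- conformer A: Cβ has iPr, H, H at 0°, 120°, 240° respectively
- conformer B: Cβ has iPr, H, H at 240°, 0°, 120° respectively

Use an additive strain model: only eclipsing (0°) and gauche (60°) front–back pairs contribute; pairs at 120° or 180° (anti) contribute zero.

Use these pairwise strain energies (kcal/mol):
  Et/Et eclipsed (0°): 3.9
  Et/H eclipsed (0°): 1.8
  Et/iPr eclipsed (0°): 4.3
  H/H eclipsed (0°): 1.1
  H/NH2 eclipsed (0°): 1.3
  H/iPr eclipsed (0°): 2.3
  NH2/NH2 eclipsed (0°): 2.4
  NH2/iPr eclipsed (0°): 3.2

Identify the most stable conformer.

A is eclipsed. NH2 at 0° is eclipsed with iPr at 0° (3.2); H at 120° is eclipsed with H at 120° (1.1); Et at 240° is eclipsed with H at 240° (1.8). Total 6.1 kcal/mol.
B is eclipsed. NH2 at 0° is eclipsed with H at 0° (1.3); H at 120° is eclipsed with H at 120° (1.1); Et at 240° is eclipsed with iPr at 240° (4.3). Total 6.7 kcal/mol.
A has the lowest total (6.1 kcal/mol).

A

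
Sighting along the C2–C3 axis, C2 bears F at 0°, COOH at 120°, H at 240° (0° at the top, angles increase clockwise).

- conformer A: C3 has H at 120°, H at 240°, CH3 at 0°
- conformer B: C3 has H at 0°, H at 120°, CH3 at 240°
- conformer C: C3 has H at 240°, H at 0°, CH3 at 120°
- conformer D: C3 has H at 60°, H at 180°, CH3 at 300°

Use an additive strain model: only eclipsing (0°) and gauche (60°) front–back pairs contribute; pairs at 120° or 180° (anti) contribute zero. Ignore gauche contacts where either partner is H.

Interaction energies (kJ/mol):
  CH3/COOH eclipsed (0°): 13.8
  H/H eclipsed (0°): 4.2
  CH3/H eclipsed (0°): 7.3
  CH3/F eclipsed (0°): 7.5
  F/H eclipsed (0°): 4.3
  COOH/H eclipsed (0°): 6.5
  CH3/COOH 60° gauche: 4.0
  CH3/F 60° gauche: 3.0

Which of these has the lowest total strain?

A (eclipsed): F(0°)/CH3(0°) eclipsed 7.5; COOH(120°)/H(120°) eclipsed 6.5; H(240°)/H(240°) eclipsed 4.2 → 18.2 kJ/mol.
B (eclipsed): F(0°)/H(0°) eclipsed 4.3; COOH(120°)/H(120°) eclipsed 6.5; H(240°)/CH3(240°) eclipsed 7.3 → 18.1 kJ/mol.
C (eclipsed): F(0°)/H(0°) eclipsed 4.3; COOH(120°)/CH3(120°) eclipsed 13.8; H(240°)/H(240°) eclipsed 4.2 → 22.3 kJ/mol.
D (staggered): F(0°)/CH3(300°) gauche 3.0 → 3.0 kJ/mol.
D has the lowest total (3.0 kJ/mol).

D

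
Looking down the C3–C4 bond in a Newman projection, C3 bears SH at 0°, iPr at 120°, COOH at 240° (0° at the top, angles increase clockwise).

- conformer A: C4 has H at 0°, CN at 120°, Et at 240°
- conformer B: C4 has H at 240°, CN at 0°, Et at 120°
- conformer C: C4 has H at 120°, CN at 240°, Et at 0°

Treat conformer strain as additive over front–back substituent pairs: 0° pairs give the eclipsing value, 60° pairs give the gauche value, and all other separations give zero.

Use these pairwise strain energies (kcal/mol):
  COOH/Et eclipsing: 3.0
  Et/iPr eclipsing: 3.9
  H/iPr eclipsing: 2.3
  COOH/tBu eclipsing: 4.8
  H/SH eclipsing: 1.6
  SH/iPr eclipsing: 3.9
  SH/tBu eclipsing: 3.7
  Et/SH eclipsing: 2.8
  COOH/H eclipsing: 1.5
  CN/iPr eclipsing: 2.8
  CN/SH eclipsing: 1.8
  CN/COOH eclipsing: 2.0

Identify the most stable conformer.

A (eclipsed): SH–H eclipsed, iPr–CN eclipsed, COOH–Et eclipsed; 1.6 + 2.8 + 3.0 = 7.4 kcal/mol.
B (eclipsed): SH–CN eclipsed, iPr–Et eclipsed, COOH–H eclipsed; 1.8 + 3.9 + 1.5 = 7.2 kcal/mol.
C (eclipsed): SH–Et eclipsed, iPr–H eclipsed, COOH–CN eclipsed; 2.8 + 2.3 + 2.0 = 7.1 kcal/mol.
C has the lowest total (7.1 kcal/mol).

C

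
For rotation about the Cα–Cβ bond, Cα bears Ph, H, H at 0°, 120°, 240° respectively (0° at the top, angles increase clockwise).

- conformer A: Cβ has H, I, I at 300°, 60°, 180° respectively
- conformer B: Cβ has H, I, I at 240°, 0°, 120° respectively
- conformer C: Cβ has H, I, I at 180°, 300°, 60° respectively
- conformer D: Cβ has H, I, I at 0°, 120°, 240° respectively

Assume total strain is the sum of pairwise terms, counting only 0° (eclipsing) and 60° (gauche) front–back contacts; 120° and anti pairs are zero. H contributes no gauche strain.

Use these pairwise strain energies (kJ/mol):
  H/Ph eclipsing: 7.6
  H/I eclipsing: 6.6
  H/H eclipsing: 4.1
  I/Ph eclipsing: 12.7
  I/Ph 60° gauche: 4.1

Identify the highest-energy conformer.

B

A (staggered): Ph–I gauche; 4.1 = 4.1 kJ/mol.
B (eclipsed): Ph–I eclipsed, H–I eclipsed, H–H eclipsed; 12.7 + 6.6 + 4.1 = 23.4 kJ/mol.
C (staggered): Ph–I gauche, Ph–I gauche; 4.1 + 4.1 = 8.2 kJ/mol.
D (eclipsed): Ph–H eclipsed, H–I eclipsed, H–I eclipsed; 7.6 + 6.6 + 6.6 = 20.8 kJ/mol.
B has the highest total (23.4 kJ/mol).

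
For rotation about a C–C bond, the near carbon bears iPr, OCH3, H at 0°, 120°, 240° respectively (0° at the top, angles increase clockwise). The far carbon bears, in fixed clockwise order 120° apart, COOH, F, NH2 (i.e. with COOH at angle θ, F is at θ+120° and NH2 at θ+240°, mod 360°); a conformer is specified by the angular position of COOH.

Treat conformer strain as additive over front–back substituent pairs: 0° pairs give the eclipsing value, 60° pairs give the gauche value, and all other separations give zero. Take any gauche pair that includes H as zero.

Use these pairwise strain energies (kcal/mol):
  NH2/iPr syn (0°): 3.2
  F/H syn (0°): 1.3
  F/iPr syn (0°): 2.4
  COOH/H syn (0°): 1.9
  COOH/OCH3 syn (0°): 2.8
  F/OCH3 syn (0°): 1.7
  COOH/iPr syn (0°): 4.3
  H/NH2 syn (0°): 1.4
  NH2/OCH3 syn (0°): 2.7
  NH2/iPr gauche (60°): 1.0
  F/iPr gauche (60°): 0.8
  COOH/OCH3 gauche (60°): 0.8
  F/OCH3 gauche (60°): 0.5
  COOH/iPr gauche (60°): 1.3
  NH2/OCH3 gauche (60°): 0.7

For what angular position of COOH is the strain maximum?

0°

COOH at 0° is eclipsed. iPr at 0° is eclipsed with COOH at 0° (4.3); OCH3 at 120° is eclipsed with F at 120° (1.7); H at 240° is eclipsed with NH2 at 240° (1.4). Total 7.4 kcal/mol.
COOH at 60° is staggered. iPr at 0° is gauche with COOH at 60° (1.3); iPr at 0° is gauche with NH2 at 300° (1.0); OCH3 at 120° is gauche with COOH at 60° (0.8); OCH3 at 120° is gauche with F at 180° (0.5). Total 3.6 kcal/mol.
COOH at 120° is eclipsed. iPr at 0° is eclipsed with NH2 at 0° (3.2); OCH3 at 120° is eclipsed with COOH at 120° (2.8); H at 240° is eclipsed with F at 240° (1.3). Total 7.3 kcal/mol.
COOH at 180° is staggered. iPr at 0° is gauche with F at 300° (0.8); iPr at 0° is gauche with NH2 at 60° (1.0); OCH3 at 120° is gauche with COOH at 180° (0.8); OCH3 at 120° is gauche with NH2 at 60° (0.7). Total 3.3 kcal/mol.
COOH at 240° is eclipsed. iPr at 0° is eclipsed with F at 0° (2.4); OCH3 at 120° is eclipsed with NH2 at 120° (2.7); H at 240° is eclipsed with COOH at 240° (1.9). Total 7.0 kcal/mol.
COOH at 300° is staggered. iPr at 0° is gauche with COOH at 300° (1.3); iPr at 0° is gauche with F at 60° (0.8); OCH3 at 120° is gauche with F at 60° (0.5); OCH3 at 120° is gauche with NH2 at 180° (0.7). Total 3.3 kcal/mol.
The maximum (7.4 kcal/mol) occurs with COOH at 0°.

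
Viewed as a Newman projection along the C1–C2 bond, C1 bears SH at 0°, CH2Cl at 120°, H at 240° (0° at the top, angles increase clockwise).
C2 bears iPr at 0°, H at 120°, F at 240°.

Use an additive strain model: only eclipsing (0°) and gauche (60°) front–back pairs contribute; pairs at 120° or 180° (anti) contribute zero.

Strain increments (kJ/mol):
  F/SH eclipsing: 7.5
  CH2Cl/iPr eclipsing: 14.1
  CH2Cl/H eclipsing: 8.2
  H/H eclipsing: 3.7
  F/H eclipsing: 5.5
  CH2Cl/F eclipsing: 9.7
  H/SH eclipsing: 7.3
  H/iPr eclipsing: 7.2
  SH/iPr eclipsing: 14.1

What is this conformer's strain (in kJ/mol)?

This conformer (eclipsed): SH(0°)/iPr(0°) eclipsed 14.1; CH2Cl(120°)/H(120°) eclipsed 8.2; H(240°)/F(240°) eclipsed 5.5 → 27.8 kJ/mol.

27.8 kJ/mol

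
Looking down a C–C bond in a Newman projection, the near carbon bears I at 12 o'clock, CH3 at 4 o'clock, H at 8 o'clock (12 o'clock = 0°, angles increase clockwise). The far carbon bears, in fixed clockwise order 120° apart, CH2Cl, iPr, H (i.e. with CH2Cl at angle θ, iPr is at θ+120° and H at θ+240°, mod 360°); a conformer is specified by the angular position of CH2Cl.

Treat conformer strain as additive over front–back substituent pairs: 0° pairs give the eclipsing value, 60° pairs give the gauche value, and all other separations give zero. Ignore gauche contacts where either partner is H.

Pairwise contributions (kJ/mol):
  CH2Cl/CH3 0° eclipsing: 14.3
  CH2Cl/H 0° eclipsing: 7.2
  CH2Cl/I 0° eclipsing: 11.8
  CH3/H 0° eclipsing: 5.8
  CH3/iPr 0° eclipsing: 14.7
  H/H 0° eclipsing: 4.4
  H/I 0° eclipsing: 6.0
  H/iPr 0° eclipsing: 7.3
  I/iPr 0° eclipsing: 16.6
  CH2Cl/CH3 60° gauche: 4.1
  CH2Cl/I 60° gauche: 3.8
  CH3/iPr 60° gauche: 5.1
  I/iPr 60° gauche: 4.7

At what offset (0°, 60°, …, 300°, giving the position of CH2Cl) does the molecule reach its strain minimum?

180°

CH2Cl at 0° is eclipsed. I at 0° is eclipsed with CH2Cl at 0° (11.8); CH3 at 120° is eclipsed with iPr at 120° (14.7); H at 240° is eclipsed with H at 240° (4.4). Total 30.9 kJ/mol.
CH2Cl at 60° is staggered. I at 0° is gauche with CH2Cl at 60° (3.8); CH3 at 120° is gauche with CH2Cl at 60° (4.1); CH3 at 120° is gauche with iPr at 180° (5.1). Total 13.0 kJ/mol.
CH2Cl at 120° is eclipsed. I at 0° is eclipsed with H at 0° (6.0); CH3 at 120° is eclipsed with CH2Cl at 120° (14.3); H at 240° is eclipsed with iPr at 240° (7.3). Total 27.6 kJ/mol.
CH2Cl at 180° is staggered. I at 0° is gauche with iPr at 300° (4.7); CH3 at 120° is gauche with CH2Cl at 180° (4.1). Total 8.8 kJ/mol.
CH2Cl at 240° is eclipsed. I at 0° is eclipsed with iPr at 0° (16.6); CH3 at 120° is eclipsed with H at 120° (5.8); H at 240° is eclipsed with CH2Cl at 240° (7.2). Total 29.6 kJ/mol.
CH2Cl at 300° is staggered. I at 0° is gauche with CH2Cl at 300° (3.8); I at 0° is gauche with iPr at 60° (4.7); CH3 at 120° is gauche with iPr at 60° (5.1). Total 13.6 kJ/mol.
The minimum (8.8 kJ/mol) occurs with CH2Cl at 180°.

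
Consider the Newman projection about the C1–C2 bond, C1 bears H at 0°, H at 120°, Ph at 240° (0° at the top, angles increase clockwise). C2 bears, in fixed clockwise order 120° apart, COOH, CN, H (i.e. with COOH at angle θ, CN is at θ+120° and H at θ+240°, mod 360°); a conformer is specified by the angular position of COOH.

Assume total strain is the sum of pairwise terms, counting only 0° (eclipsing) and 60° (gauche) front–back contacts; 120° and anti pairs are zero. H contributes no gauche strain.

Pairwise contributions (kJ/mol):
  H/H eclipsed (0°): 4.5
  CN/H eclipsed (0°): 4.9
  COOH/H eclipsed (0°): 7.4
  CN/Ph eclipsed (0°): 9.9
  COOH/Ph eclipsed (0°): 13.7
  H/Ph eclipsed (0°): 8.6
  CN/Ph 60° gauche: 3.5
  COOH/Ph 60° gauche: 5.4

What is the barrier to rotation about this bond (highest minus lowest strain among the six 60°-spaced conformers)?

COOH at 0° (eclipsed): H–COOH eclipsed, H–CN eclipsed, Ph–H eclipsed; 7.4 + 4.9 + 8.6 = 20.9 kJ/mol.
COOH at 60° (staggered): Ph–CN gauche; 3.5 = 3.5 kJ/mol.
COOH at 120° (eclipsed): H–H eclipsed, H–COOH eclipsed, Ph–CN eclipsed; 4.5 + 7.4 + 9.9 = 21.8 kJ/mol.
COOH at 180° (staggered): Ph–COOH gauche, Ph–CN gauche; 5.4 + 3.5 = 8.9 kJ/mol.
COOH at 240° (eclipsed): H–CN eclipsed, H–H eclipsed, Ph–COOH eclipsed; 4.9 + 4.5 + 13.7 = 23.1 kJ/mol.
COOH at 300° (staggered): Ph–COOH gauche; 5.4 = 5.4 kJ/mol.
Max at 240° (23.1 kJ/mol), min at 60° (3.5 kJ/mol); barrier = 19.6 kJ/mol.

19.6 kJ/mol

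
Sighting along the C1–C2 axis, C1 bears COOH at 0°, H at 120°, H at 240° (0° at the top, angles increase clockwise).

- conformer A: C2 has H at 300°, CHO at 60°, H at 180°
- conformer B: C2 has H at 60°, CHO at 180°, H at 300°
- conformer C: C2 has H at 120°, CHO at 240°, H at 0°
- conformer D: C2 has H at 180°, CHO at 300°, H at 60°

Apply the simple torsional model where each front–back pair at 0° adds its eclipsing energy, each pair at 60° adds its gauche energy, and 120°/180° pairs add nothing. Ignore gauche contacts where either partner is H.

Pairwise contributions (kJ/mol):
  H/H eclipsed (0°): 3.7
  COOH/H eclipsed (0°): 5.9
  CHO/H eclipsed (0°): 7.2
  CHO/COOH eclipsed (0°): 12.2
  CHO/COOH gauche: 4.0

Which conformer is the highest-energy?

A (staggered): COOH(0°)/CHO(60°) gauche 4.0 → 4.0 kJ/mol.
B (staggered): no non-H gauche contacts → 0.0 kJ/mol.
C (eclipsed): COOH(0°)/H(0°) eclipsed 5.9; H(120°)/H(120°) eclipsed 3.7; H(240°)/CHO(240°) eclipsed 7.2 → 16.8 kJ/mol.
D (staggered): COOH(0°)/CHO(300°) gauche 4.0 → 4.0 kJ/mol.
C has the highest total (16.8 kJ/mol).

C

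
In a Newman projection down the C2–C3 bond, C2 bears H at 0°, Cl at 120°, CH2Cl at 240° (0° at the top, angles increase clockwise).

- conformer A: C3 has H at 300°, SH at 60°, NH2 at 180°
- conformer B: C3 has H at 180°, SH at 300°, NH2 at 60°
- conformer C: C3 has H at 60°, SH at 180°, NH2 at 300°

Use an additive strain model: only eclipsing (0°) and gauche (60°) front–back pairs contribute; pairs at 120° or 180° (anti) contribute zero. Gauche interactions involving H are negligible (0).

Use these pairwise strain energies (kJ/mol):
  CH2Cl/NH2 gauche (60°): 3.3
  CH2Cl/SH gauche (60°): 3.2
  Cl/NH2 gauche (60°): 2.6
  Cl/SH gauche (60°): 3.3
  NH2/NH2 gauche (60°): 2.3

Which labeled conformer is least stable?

A (staggered): Cl–SH gauche, Cl–NH2 gauche, CH2Cl–NH2 gauche; 3.3 + 2.6 + 3.3 = 9.2 kJ/mol.
B (staggered): Cl–NH2 gauche, CH2Cl–SH gauche; 2.6 + 3.2 = 5.8 kJ/mol.
C (staggered): Cl–SH gauche, CH2Cl–SH gauche, CH2Cl–NH2 gauche; 3.3 + 3.2 + 3.3 = 9.8 kJ/mol.
C has the highest total (9.8 kJ/mol).

C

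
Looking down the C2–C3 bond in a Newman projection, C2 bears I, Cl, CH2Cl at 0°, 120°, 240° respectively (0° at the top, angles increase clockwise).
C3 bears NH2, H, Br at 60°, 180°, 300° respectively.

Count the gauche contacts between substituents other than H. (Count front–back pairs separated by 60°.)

4

Non-H gauche pairs: I(0°)/NH2(60°); I(0°)/Br(300°); Cl(120°)/NH2(60°); CH2Cl(240°)/Br(300°) — 4 interactions.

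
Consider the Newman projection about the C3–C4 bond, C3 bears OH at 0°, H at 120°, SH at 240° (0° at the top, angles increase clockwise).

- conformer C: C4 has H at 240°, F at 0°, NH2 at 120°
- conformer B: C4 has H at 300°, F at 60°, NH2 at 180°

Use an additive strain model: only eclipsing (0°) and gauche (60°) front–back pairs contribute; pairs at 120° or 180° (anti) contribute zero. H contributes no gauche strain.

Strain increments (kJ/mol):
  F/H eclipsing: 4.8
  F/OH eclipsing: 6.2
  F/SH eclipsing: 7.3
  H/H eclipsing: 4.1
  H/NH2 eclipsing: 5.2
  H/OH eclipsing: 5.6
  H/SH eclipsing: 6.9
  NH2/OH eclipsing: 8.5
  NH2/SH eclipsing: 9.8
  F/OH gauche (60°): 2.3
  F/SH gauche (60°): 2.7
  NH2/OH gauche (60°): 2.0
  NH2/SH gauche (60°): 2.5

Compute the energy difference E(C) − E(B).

+13.5 kJ/mol

C (eclipsed): OH(0°)/F(0°) eclipsed 6.2; H(120°)/NH2(120°) eclipsed 5.2; SH(240°)/H(240°) eclipsed 6.9 → 18.3 kJ/mol.
B (staggered): OH(0°)/F(60°) gauche 2.3; SH(240°)/NH2(180°) gauche 2.5 → 4.8 kJ/mol.
E(C) − E(B) = 18.3 − 4.8 = +13.5 kJ/mol.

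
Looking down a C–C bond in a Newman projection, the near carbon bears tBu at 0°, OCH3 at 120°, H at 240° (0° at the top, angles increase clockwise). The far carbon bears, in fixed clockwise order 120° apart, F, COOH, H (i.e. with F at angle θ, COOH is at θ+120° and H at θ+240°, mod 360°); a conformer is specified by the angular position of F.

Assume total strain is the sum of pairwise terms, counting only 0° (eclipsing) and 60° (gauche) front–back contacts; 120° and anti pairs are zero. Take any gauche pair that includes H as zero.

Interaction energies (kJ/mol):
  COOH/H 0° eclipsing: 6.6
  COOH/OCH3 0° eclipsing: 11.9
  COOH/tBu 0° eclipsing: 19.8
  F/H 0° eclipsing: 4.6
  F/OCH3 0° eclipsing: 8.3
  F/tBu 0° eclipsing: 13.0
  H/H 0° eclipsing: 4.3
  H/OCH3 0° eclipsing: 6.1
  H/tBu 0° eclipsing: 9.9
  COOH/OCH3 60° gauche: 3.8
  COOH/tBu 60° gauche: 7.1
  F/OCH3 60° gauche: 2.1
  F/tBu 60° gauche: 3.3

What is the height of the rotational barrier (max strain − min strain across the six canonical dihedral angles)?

F at 0° (eclipsed): tBu(0°)/F(0°) eclipsed 13.0; OCH3(120°)/COOH(120°) eclipsed 11.9; H(240°)/H(240°) eclipsed 4.3 → 29.2 kJ/mol.
F at 60° (staggered): tBu(0°)/F(60°) gauche 3.3; OCH3(120°)/F(60°) gauche 2.1; OCH3(120°)/COOH(180°) gauche 3.8 → 9.2 kJ/mol.
F at 120° (eclipsed): tBu(0°)/H(0°) eclipsed 9.9; OCH3(120°)/F(120°) eclipsed 8.3; H(240°)/COOH(240°) eclipsed 6.6 → 24.8 kJ/mol.
F at 180° (staggered): tBu(0°)/COOH(300°) gauche 7.1; OCH3(120°)/F(180°) gauche 2.1 → 9.2 kJ/mol.
F at 240° (eclipsed): tBu(0°)/COOH(0°) eclipsed 19.8; OCH3(120°)/H(120°) eclipsed 6.1; H(240°)/F(240°) eclipsed 4.6 → 30.5 kJ/mol.
F at 300° (staggered): tBu(0°)/F(300°) gauche 3.3; tBu(0°)/COOH(60°) gauche 7.1; OCH3(120°)/COOH(60°) gauche 3.8 → 14.2 kJ/mol.
Max at 240° (30.5 kJ/mol), min at 60° (9.2 kJ/mol); barrier = 21.3 kJ/mol.

21.3 kJ/mol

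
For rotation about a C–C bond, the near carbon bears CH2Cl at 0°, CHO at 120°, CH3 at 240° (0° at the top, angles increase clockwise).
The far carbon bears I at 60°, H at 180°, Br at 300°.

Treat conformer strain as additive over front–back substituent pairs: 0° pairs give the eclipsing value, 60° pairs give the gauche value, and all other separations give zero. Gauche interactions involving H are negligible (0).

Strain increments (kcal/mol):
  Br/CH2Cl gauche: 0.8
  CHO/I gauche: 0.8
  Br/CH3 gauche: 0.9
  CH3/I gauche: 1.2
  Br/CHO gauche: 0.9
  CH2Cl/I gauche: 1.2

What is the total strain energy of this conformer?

3.7 kcal/mol

This conformer (staggered): CH2Cl–I gauche, CH2Cl–Br gauche, CHO–I gauche, CH3–Br gauche; 1.2 + 0.8 + 0.8 + 0.9 = 3.7 kcal/mol.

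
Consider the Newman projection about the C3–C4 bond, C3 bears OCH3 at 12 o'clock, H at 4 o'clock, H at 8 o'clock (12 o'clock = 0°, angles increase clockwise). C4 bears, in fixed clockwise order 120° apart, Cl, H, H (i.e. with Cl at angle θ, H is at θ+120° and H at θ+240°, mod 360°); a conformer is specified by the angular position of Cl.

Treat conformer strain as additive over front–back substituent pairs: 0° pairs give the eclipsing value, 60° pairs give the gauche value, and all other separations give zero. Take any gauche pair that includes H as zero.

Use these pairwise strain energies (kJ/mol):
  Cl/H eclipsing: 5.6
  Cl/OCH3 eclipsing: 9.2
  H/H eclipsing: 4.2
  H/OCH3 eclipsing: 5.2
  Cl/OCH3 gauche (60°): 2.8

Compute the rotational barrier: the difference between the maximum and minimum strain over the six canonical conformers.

17.6 kJ/mol

Cl at 0° (eclipsed): OCH3(0°)/Cl(0°) eclipsed 9.2; H(120°)/H(120°) eclipsed 4.2; H(240°)/H(240°) eclipsed 4.2 → 17.6 kJ/mol.
Cl at 60° (staggered): OCH3(0°)/Cl(60°) gauche 2.8 → 2.8 kJ/mol.
Cl at 120° (eclipsed): OCH3(0°)/H(0°) eclipsed 5.2; H(120°)/Cl(120°) eclipsed 5.6; H(240°)/H(240°) eclipsed 4.2 → 15.0 kJ/mol.
Cl at 180° (staggered): no non-H gauche contacts → 0.0 kJ/mol.
Cl at 240° (eclipsed): OCH3(0°)/H(0°) eclipsed 5.2; H(120°)/H(120°) eclipsed 4.2; H(240°)/Cl(240°) eclipsed 5.6 → 15.0 kJ/mol.
Cl at 300° (staggered): OCH3(0°)/Cl(300°) gauche 2.8 → 2.8 kJ/mol.
Max at 0° (17.6 kJ/mol), min at 180° (0.0 kJ/mol); barrier = 17.6 kJ/mol.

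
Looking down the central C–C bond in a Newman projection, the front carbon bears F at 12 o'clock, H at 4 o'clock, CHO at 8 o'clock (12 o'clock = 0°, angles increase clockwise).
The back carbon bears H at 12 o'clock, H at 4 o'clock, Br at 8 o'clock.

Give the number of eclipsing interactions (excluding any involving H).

1

Non-H eclipsing pairs: CHO(240°)/Br(240°) — 1 interaction.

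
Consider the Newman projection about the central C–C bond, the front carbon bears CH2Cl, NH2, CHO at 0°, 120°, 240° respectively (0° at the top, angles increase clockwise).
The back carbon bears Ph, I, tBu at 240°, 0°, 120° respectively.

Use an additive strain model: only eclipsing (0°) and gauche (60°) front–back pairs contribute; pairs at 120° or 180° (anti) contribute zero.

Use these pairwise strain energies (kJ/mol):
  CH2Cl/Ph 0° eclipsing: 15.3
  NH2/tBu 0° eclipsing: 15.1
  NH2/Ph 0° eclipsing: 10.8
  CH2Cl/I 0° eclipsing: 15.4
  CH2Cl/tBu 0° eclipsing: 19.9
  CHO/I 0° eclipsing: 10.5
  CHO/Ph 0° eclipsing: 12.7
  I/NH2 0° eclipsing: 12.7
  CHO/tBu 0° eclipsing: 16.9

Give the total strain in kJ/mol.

This conformer (eclipsed): CH2Cl(0°)/I(0°) eclipsed 15.4; NH2(120°)/tBu(120°) eclipsed 15.1; CHO(240°)/Ph(240°) eclipsed 12.7 → 43.2 kJ/mol.

43.2 kJ/mol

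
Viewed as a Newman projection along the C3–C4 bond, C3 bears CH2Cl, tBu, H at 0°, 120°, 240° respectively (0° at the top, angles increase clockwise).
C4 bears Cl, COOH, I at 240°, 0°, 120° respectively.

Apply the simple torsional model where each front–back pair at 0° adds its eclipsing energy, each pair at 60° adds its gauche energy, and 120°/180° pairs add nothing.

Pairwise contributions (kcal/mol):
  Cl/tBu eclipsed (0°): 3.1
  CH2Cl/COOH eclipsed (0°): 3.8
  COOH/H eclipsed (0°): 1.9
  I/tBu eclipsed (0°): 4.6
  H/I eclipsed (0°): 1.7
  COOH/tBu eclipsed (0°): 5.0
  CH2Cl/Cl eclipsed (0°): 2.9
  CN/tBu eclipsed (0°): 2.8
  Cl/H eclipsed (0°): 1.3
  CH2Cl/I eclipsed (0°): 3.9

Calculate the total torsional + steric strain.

This conformer (eclipsed): CH2Cl(0°)/COOH(0°) eclipsed 3.8; tBu(120°)/I(120°) eclipsed 4.6; H(240°)/Cl(240°) eclipsed 1.3 → 9.7 kcal/mol.

9.7 kcal/mol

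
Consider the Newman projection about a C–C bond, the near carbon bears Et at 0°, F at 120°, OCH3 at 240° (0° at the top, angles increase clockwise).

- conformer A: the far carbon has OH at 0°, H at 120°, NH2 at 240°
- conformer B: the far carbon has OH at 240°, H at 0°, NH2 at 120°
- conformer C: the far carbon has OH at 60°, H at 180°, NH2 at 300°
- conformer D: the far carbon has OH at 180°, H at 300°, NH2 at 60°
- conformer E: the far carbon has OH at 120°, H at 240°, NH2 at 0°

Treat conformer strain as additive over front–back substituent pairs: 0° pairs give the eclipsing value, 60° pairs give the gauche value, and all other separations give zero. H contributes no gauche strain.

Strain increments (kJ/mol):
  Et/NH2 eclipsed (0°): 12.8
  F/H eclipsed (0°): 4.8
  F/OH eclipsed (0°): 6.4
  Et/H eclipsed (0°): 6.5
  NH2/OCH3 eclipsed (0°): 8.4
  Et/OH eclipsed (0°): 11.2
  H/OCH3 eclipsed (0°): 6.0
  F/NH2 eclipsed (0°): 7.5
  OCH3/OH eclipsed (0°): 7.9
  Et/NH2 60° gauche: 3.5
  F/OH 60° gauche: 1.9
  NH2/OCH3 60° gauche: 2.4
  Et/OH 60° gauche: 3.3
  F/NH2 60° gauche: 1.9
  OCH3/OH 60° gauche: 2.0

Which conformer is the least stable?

E

A is eclipsed. Et at 0° is eclipsed with OH at 0° (11.2); F at 120° is eclipsed with H at 120° (4.8); OCH3 at 240° is eclipsed with NH2 at 240° (8.4). Total 24.4 kJ/mol.
B is eclipsed. Et at 0° is eclipsed with H at 0° (6.5); F at 120° is eclipsed with NH2 at 120° (7.5); OCH3 at 240° is eclipsed with OH at 240° (7.9). Total 21.9 kJ/mol.
C is staggered. Et at 0° is gauche with OH at 60° (3.3); Et at 0° is gauche with NH2 at 300° (3.5); F at 120° is gauche with OH at 60° (1.9); OCH3 at 240° is gauche with NH2 at 300° (2.4). Total 11.1 kJ/mol.
D is staggered. Et at 0° is gauche with NH2 at 60° (3.5); F at 120° is gauche with OH at 180° (1.9); F at 120° is gauche with NH2 at 60° (1.9); OCH3 at 240° is gauche with OH at 180° (2.0). Total 9.3 kJ/mol.
E is eclipsed. Et at 0° is eclipsed with NH2 at 0° (12.8); F at 120° is eclipsed with OH at 120° (6.4); OCH3 at 240° is eclipsed with H at 240° (6.0). Total 25.2 kJ/mol.
E has the highest total (25.2 kJ/mol).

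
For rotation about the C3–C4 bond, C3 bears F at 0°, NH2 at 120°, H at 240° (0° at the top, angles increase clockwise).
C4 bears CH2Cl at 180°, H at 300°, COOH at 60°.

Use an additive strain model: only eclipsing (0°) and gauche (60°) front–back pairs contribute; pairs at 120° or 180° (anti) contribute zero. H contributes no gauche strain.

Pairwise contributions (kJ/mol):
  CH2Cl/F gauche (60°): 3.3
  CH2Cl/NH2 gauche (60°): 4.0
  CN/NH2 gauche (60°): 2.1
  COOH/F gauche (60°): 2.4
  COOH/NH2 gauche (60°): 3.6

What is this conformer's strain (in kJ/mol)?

This conformer (staggered): F(0°)/COOH(60°) gauche 2.4; NH2(120°)/CH2Cl(180°) gauche 4.0; NH2(120°)/COOH(60°) gauche 3.6 → 10.0 kJ/mol.

10.0 kJ/mol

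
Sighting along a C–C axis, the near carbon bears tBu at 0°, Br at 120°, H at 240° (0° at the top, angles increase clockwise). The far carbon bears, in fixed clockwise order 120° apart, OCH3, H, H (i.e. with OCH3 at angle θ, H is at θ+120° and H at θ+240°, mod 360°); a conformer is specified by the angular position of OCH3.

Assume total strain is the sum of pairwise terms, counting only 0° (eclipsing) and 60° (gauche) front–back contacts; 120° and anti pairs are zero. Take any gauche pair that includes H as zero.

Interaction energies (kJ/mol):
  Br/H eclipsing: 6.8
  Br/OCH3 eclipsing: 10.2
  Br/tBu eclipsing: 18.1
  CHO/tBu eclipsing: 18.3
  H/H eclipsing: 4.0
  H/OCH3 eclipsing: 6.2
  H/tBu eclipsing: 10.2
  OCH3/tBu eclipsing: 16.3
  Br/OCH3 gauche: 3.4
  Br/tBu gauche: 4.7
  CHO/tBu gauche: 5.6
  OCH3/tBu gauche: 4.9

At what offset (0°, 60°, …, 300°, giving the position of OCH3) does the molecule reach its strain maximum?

0°

OCH3 at 0° (eclipsed): tBu–OCH3 eclipsed, Br–H eclipsed, H–H eclipsed; 16.3 + 6.8 + 4.0 = 27.1 kJ/mol.
OCH3 at 60° (staggered): tBu–OCH3 gauche, Br–OCH3 gauche; 4.9 + 3.4 = 8.3 kJ/mol.
OCH3 at 120° (eclipsed): tBu–H eclipsed, Br–OCH3 eclipsed, H–H eclipsed; 10.2 + 10.2 + 4.0 = 24.4 kJ/mol.
OCH3 at 180° (staggered): Br–OCH3 gauche; 3.4 = 3.4 kJ/mol.
OCH3 at 240° (eclipsed): tBu–H eclipsed, Br–H eclipsed, H–OCH3 eclipsed; 10.2 + 6.8 + 6.2 = 23.2 kJ/mol.
OCH3 at 300° (staggered): tBu–OCH3 gauche; 4.9 = 4.9 kJ/mol.
The maximum (27.1 kJ/mol) occurs with OCH3 at 0°.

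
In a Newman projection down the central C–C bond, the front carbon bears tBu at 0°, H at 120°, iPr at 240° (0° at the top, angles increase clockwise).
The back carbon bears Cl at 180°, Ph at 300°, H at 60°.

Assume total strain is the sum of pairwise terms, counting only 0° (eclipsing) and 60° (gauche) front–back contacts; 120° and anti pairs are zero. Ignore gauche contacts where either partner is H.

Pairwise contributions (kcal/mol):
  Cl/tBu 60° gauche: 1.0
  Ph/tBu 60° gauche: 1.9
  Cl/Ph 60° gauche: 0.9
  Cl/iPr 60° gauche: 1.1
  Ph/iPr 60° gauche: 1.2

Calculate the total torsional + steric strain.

This conformer (staggered): tBu(0°)/Ph(300°) gauche 1.9; iPr(240°)/Cl(180°) gauche 1.1; iPr(240°)/Ph(300°) gauche 1.2 → 4.2 kcal/mol.

4.2 kcal/mol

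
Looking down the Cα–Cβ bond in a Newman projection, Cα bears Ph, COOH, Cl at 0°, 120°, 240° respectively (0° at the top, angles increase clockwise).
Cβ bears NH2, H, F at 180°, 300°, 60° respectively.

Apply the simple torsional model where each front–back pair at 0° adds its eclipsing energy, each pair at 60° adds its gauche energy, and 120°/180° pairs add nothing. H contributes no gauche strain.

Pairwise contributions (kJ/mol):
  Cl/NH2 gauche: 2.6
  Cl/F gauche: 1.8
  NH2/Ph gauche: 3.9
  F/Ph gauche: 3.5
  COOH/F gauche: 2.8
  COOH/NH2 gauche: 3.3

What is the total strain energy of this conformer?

12.2 kJ/mol

This conformer (staggered): Ph(0°)/F(60°) gauche 3.5; COOH(120°)/NH2(180°) gauche 3.3; COOH(120°)/F(60°) gauche 2.8; Cl(240°)/NH2(180°) gauche 2.6 → 12.2 kJ/mol.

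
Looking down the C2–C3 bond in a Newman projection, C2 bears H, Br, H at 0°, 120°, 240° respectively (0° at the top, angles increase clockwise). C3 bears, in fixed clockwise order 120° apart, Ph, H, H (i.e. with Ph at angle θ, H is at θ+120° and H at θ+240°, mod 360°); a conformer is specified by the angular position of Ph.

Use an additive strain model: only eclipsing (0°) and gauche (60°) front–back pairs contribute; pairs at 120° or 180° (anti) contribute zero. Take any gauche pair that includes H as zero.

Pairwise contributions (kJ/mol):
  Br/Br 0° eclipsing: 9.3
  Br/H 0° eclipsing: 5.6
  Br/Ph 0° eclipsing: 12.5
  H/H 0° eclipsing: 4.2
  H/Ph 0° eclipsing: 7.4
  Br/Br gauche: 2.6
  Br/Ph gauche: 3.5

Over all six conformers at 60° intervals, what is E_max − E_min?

Ph at 0° (eclipsed): H(0°)/Ph(0°) eclipsed 7.4; Br(120°)/H(120°) eclipsed 5.6; H(240°)/H(240°) eclipsed 4.2 → 17.2 kJ/mol.
Ph at 60° (staggered): Br(120°)/Ph(60°) gauche 3.5 → 3.5 kJ/mol.
Ph at 120° (eclipsed): H(0°)/H(0°) eclipsed 4.2; Br(120°)/Ph(120°) eclipsed 12.5; H(240°)/H(240°) eclipsed 4.2 → 20.9 kJ/mol.
Ph at 180° (staggered): Br(120°)/Ph(180°) gauche 3.5 → 3.5 kJ/mol.
Ph at 240° (eclipsed): H(0°)/H(0°) eclipsed 4.2; Br(120°)/H(120°) eclipsed 5.6; H(240°)/Ph(240°) eclipsed 7.4 → 17.2 kJ/mol.
Ph at 300° (staggered): no non-H gauche contacts → 0.0 kJ/mol.
Max at 120° (20.9 kJ/mol), min at 300° (0.0 kJ/mol); barrier = 20.9 kJ/mol.

20.9 kJ/mol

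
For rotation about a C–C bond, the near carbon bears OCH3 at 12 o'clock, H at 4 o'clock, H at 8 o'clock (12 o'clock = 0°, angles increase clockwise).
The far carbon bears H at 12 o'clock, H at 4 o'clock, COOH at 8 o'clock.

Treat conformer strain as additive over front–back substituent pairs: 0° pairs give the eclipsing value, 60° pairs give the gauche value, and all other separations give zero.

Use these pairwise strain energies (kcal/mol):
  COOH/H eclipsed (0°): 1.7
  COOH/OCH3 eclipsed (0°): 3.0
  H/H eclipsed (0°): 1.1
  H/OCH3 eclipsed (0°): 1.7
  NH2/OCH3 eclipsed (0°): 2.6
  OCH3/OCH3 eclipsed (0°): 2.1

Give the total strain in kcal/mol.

4.5 kcal/mol

This conformer (eclipsed): OCH3(0°)/H(0°) eclipsed 1.7; H(120°)/H(120°) eclipsed 1.1; H(240°)/COOH(240°) eclipsed 1.7 → 4.5 kcal/mol.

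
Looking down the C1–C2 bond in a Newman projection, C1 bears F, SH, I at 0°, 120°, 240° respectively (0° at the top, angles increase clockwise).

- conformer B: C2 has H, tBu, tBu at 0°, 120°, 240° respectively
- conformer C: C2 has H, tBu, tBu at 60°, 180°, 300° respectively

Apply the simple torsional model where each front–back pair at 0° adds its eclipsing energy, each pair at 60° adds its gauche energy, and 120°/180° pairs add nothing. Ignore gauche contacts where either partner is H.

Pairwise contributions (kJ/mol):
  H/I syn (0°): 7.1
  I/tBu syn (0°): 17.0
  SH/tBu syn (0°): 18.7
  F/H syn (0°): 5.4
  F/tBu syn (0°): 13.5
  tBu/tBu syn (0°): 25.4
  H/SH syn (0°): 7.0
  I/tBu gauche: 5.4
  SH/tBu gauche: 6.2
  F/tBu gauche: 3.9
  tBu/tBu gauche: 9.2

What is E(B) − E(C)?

B (eclipsed): F(0°)/H(0°) eclipsed 5.4; SH(120°)/tBu(120°) eclipsed 18.7; I(240°)/tBu(240°) eclipsed 17.0 → 41.1 kJ/mol.
C (staggered): F(0°)/tBu(300°) gauche 3.9; SH(120°)/tBu(180°) gauche 6.2; I(240°)/tBu(180°) gauche 5.4; I(240°)/tBu(300°) gauche 5.4 → 20.9 kJ/mol.
E(B) − E(C) = 41.1 − 20.9 = +20.2 kJ/mol.

+20.2 kJ/mol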